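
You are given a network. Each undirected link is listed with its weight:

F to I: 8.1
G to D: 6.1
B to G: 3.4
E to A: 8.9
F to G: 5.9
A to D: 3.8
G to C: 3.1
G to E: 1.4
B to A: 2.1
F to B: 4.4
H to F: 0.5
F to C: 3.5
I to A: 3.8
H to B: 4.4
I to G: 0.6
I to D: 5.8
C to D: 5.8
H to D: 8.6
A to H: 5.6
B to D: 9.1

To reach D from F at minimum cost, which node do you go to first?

H

Compare a few routes:
F–H–A–D: 0.5+5.6+3.8 = 9.9
F–C–D: 3.5+5.8 = 9.3
F–B–A–D: 4.4+2.1+3.8 = 10.3
F–H–D: 0.5+8.6 = 9.1
Cheapest is F–H–D at 9.1.
So from F the first move is to H.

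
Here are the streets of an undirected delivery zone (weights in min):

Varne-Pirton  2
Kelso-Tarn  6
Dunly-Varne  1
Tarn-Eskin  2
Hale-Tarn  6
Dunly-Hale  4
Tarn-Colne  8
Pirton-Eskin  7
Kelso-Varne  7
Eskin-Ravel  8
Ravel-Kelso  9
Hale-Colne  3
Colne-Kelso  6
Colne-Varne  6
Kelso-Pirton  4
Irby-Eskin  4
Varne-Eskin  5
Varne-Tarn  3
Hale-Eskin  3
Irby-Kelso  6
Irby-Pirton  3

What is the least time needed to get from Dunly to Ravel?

14 min

Enumerating some paths:
Dunly - Varne - Pirton - Kelso - Ravel: 1+2+4+9 = 16
Dunly - Varne - Eskin - Ravel: 1+5+8 = 14
Dunly - Hale - Eskin - Ravel: 4+3+8 = 15
Dunly - Varne - Kelso - Ravel: 1+7+9 = 17
The minimum is 14 min via Dunly - Varne - Eskin - Ravel.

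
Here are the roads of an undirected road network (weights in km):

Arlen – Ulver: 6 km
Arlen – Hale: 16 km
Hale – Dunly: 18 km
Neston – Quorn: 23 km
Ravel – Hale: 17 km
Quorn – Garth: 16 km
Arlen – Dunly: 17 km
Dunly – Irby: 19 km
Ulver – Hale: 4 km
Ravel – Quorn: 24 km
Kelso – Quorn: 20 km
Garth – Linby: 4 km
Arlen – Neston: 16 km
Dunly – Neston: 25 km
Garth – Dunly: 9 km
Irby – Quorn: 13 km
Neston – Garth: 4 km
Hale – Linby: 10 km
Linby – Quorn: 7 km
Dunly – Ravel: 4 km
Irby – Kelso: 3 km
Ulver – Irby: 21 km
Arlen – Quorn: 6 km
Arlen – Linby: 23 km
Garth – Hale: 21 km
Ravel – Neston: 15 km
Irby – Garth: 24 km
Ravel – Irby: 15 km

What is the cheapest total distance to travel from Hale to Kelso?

Shortest distances from Hale:
Hale: 0
Ulver: 4  (via Hale)
Linby: 10  (via Hale)
Arlen: 10  (via Ulver)
Garth: 14  (via Linby)
Quorn: 16  (via Arlen)
Ravel: 17  (via Hale)
Neston: 18  (via Garth)
Dunly: 18  (via Hale)
Irby: 25  (via Ulver)
Kelso: 28  (via Irby)
Shortest route: Hale–Ulver–Irby–Kelso = 28 km.

28 km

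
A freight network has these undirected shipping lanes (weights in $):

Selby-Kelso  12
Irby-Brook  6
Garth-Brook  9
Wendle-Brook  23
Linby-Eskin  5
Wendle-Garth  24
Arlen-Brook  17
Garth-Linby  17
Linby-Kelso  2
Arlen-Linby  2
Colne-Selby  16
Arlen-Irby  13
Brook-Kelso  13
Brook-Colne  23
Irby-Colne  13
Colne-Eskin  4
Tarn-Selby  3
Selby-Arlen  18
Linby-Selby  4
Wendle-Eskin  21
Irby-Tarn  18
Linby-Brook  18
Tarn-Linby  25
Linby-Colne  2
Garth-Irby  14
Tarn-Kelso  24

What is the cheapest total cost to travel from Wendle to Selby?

Compare a few routes:
Wendle - Eskin - Linby - Selby: 21+5+4 = 30
Wendle - Eskin - Linby - Kelso - Selby: 21+5+2+12 = 40
Wendle - Eskin - Colne - Linby - Kelso - Selby: 21+4+2+2+12 = 41
Wendle - Eskin - Colne - Linby - Selby: 21+4+2+4 = 31
Cheapest is Wendle - Eskin - Linby - Selby at $30.

$30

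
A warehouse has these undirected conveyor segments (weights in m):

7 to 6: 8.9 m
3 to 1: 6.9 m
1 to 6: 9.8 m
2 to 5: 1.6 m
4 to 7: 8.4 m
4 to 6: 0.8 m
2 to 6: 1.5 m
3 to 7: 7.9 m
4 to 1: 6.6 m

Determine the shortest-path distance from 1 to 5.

Running Dijkstra from 1:
1: 0
4: 6.6  (via 1)
3: 6.9  (via 1)
6: 7.4  (via 4)
2: 8.9  (via 6)
5: 10.5  (via 2)
Shortest route: 1–4–6–2–5 = 10.5 m.

10.5 m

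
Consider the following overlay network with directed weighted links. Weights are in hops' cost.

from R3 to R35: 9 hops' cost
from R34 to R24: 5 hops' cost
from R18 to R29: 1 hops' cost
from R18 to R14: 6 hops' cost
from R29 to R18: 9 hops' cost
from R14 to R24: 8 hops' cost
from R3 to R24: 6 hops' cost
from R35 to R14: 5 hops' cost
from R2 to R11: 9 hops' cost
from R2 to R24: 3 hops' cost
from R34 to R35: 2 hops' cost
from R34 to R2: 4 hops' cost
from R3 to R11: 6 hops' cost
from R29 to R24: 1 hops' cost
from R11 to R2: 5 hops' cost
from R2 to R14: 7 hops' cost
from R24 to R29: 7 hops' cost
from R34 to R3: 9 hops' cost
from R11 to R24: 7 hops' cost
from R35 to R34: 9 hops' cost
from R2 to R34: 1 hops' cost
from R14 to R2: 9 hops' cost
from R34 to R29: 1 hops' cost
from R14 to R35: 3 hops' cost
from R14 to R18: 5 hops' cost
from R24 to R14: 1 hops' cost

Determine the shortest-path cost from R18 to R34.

13 hops' cost

Shortest distances from R18:
R18: 0
R29: 1  (via R18)
R24: 2  (via R29)
R14: 3  (via R24)
R35: 6  (via R14)
R2: 12  (via R14)
R34: 13  (via R2)
Shortest route: R18 → R29 → R24 → R14 → R2 → R34 = 13 hops' cost.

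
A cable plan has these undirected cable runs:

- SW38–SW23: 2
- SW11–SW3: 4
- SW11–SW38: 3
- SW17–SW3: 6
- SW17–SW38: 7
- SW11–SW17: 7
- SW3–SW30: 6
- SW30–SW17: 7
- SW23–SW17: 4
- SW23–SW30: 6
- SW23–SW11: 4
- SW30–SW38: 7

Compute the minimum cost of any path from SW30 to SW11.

Running Dijkstra from SW30:
SW30: 0
SW3: 6  (via SW30)
SW23: 6  (via SW30)
SW17: 7  (via SW30)
SW38: 7  (via SW30)
SW11: 10  (via SW3)
Shortest route: SW30 → SW3 → SW11 = 10.

10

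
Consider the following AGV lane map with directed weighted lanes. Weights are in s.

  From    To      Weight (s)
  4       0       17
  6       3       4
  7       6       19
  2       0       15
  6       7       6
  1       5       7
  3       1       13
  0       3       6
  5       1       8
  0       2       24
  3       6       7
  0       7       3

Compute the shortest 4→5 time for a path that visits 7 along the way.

63 s

Shortest 4→7: 4 → 0 → 7 = 20
Best 7 to 5: 7 → 6 → 3 → 1 → 5 costing 43
Total via 7: 20 + 43 = 63 s.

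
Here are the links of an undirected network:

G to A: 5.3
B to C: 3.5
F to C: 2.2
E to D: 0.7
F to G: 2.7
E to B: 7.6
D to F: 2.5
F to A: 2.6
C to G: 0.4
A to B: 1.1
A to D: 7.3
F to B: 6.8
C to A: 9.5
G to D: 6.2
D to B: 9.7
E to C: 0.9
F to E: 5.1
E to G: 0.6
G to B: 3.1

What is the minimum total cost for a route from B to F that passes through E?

6.8

Shortest B→E: B–G–E = 3.7
Shortest E→F: E–C–F = 3.1
Total via E: 3.7 + 3.1 = 6.8.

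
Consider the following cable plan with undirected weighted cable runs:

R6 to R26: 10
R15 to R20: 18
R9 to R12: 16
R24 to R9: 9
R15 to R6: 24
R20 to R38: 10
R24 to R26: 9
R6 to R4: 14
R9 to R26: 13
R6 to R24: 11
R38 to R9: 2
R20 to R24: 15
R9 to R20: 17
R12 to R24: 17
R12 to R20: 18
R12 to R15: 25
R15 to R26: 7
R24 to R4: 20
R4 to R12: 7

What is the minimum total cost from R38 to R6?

22

Shortest distances from R38:
R38: 0
R9: 2  (via R38)
R20: 10  (via R38)
R24: 11  (via R9)
R26: 15  (via R9)
R12: 18  (via R9)
R6: 22  (via R24)
Shortest route: R38 → R9 → R24 → R6 = 22.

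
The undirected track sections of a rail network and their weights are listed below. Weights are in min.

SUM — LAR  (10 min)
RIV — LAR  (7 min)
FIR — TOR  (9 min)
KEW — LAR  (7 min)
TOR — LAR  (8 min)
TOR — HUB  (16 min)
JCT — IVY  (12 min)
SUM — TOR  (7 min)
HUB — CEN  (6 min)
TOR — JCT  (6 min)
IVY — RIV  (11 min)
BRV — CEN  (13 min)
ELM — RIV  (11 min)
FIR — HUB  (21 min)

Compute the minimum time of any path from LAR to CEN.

30 min

Candidate routes:
LAR - SUM - TOR - HUB - CEN: 10+7+16+6 = 39
LAR - TOR - FIR - HUB - CEN: 8+9+21+6 = 44
LAR - SUM - TOR - FIR - HUB - CEN: 10+7+9+21+6 = 53
LAR - TOR - HUB - CEN: 8+16+6 = 30
Cheapest is LAR - TOR - HUB - CEN at 30 min.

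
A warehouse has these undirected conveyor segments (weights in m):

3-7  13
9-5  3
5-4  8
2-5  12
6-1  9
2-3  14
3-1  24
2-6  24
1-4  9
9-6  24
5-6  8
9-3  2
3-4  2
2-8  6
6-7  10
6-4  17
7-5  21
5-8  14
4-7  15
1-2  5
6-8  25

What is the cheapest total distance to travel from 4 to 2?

14 m

Settle nodes by increasing distance from 4:
4: 0
3: 2  (via 4)
9: 4  (via 3)
5: 7  (via 9)
1: 9  (via 4)
2: 14  (via 1)
Shortest route: 4 → 1 → 2 = 14 m.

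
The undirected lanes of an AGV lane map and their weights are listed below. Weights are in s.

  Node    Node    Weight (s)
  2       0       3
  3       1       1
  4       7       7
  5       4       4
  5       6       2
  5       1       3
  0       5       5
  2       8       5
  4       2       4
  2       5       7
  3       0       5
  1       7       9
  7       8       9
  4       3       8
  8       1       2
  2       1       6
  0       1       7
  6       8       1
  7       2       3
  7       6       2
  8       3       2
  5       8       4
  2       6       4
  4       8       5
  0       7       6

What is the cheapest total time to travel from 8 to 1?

2 s

Shortest distances from 8:
8: 0
6: 1  (via 8)
1: 2  (via 8)
Shortest route: 8 → 1 = 2 s.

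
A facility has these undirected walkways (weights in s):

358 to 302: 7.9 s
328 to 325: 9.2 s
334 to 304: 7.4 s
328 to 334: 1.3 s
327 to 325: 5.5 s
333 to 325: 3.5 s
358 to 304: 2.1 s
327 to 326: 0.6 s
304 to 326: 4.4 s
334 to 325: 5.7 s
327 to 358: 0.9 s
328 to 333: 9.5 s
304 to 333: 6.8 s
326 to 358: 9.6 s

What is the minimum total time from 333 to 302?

Settle nodes by increasing distance from 333:
333: 0
325: 3.5  (via 333)
304: 6.8  (via 333)
358: 8.9  (via 304)
327: 9  (via 325)
334: 9.2  (via 325)
328: 9.5  (via 333)
326: 9.6  (via 327)
302: 16.8  (via 358)
Shortest route: 333–304–358–302 = 16.8 s.

16.8 s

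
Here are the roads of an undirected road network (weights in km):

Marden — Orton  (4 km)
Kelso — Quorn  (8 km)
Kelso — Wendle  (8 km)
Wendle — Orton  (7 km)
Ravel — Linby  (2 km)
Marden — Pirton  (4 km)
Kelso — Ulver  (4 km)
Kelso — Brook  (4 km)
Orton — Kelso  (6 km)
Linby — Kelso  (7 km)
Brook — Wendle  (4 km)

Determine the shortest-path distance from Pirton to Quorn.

22 km

Running Dijkstra from Pirton:
Pirton: 0
Marden: 4  (via Pirton)
Orton: 8  (via Marden)
Kelso: 14  (via Orton)
Wendle: 15  (via Orton)
Brook: 18  (via Kelso)
Ulver: 18  (via Kelso)
Linby: 21  (via Kelso)
Quorn: 22  (via Kelso)
Shortest route: Pirton → Marden → Orton → Kelso → Quorn = 22 km.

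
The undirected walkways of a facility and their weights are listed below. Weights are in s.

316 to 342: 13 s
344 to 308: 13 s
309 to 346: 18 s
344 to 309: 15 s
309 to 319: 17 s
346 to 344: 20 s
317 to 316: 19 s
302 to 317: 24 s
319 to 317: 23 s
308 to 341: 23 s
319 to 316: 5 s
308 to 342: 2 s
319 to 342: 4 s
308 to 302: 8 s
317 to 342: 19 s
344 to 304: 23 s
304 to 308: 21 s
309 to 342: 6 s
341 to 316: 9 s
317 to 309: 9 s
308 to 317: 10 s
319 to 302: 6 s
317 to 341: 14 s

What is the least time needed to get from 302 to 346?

Settle nodes by increasing distance from 302:
302: 0
319: 6  (via 302)
308: 8  (via 302)
342: 10  (via 319)
316: 11  (via 319)
309: 16  (via 342)
317: 18  (via 308)
341: 20  (via 316)
344: 21  (via 308)
304: 29  (via 308)
346: 34  (via 309)
Shortest route: 302–319–342–309–346 = 34 s.

34 s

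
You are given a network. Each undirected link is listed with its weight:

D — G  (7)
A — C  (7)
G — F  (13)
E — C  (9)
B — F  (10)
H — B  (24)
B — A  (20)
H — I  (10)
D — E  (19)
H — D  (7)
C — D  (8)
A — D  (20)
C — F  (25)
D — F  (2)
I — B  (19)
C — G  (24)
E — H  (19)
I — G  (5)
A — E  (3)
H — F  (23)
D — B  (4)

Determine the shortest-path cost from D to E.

Running Dijkstra from D:
D: 0
F: 2  (via D)
B: 4  (via D)
G: 7  (via D)
H: 7  (via D)
C: 8  (via D)
I: 12  (via G)
A: 15  (via C)
E: 17  (via C)
Shortest route: D → C → E = 17.

17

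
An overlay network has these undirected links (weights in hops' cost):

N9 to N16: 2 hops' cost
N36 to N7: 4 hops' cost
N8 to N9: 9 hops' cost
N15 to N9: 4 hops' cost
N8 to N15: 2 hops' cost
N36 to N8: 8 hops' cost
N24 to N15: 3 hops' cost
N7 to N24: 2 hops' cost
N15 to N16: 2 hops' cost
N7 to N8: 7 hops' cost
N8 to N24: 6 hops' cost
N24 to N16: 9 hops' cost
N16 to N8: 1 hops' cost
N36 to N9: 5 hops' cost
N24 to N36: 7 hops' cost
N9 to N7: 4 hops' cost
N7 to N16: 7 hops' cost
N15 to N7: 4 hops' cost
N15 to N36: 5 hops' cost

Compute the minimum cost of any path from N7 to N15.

Shortest distances from N7:
N7: 0
N24: 2  (via N7)
N36: 4  (via N7)
N9: 4  (via N7)
N15: 4  (via N7)
Shortest route: N7–N15 = 4 hops' cost.

4 hops' cost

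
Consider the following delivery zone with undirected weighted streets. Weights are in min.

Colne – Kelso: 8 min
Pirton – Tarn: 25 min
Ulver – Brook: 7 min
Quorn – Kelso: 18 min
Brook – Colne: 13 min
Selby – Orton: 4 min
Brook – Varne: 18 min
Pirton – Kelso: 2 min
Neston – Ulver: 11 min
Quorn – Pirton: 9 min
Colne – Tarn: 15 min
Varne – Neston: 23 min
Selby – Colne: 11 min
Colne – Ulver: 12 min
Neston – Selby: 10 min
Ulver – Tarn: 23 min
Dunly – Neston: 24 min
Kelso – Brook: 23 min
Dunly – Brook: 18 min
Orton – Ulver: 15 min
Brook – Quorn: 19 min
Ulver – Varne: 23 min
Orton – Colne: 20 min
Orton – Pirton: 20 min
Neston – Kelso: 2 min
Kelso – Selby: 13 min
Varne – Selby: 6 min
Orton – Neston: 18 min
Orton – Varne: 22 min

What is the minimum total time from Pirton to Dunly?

28 min

Compare a few routes:
Pirton - Kelso - Neston - Dunly: 2+2+24 = 28
Pirton - Kelso - Neston - Ulver - Brook - Dunly: 2+2+11+7+18 = 40
Pirton - Kelso - Colne - Brook - Dunly: 2+8+13+18 = 41
Pirton - Kelso - Brook - Dunly: 2+23+18 = 43
Cheapest is Pirton - Kelso - Neston - Dunly at 28 min.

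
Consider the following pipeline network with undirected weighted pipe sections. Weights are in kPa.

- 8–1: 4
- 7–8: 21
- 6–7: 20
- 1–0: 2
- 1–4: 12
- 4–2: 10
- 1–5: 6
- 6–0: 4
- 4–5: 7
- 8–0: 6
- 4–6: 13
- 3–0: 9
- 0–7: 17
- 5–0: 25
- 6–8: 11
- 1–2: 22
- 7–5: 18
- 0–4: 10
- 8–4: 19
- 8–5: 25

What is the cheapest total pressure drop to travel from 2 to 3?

29 kPa

Running Dijkstra from 2:
2: 0
4: 10  (via 2)
5: 17  (via 4)
0: 20  (via 4)
1: 22  (via 2)
6: 23  (via 4)
8: 26  (via 0)
3: 29  (via 0)
Shortest route: 2–4–0–3 = 29 kPa.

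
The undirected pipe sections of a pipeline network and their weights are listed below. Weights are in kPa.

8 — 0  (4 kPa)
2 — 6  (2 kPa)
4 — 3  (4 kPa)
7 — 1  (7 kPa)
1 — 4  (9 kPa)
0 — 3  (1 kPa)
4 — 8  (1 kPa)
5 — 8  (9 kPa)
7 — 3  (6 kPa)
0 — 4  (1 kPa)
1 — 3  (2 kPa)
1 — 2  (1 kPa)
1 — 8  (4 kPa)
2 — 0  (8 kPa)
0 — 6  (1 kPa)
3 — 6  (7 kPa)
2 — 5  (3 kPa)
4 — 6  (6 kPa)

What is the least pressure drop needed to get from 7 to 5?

Running Dijkstra from 7:
7: 0
3: 6  (via 7)
0: 7  (via 3)
1: 7  (via 7)
2: 8  (via 1)
4: 8  (via 0)
6: 8  (via 0)
8: 9  (via 4)
5: 11  (via 2)
Shortest route: 7–1–2–5 = 11 kPa.

11 kPa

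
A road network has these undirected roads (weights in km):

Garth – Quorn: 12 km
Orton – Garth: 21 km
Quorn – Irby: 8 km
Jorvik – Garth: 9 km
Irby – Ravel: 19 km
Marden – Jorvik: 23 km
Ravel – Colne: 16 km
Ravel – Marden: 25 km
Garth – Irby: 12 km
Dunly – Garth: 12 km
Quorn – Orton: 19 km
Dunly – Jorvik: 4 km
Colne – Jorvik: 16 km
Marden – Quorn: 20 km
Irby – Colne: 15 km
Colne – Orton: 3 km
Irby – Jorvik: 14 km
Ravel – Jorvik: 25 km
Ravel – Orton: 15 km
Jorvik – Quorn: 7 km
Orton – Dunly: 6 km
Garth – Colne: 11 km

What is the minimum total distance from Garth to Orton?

Compare a few routes:
Garth → Colne → Orton: 11+3 = 14
Garth → Dunly → Orton: 12+6 = 18
The minimum is 14 km via Garth → Colne → Orton.

14 km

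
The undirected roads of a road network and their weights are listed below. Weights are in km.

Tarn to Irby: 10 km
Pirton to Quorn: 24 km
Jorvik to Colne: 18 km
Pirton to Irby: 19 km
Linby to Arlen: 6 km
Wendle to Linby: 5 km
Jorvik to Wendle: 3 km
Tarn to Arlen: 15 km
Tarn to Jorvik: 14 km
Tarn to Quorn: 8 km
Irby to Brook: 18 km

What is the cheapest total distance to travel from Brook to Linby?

49 km

Compare a few routes:
Brook → Irby → Tarn → Arlen → Linby: 18+10+15+6 = 49
Brook → Irby → Tarn → Jorvik → Wendle → Linby: 18+10+14+3+5 = 50
The minimum is 49 km via Brook → Irby → Tarn → Arlen → Linby.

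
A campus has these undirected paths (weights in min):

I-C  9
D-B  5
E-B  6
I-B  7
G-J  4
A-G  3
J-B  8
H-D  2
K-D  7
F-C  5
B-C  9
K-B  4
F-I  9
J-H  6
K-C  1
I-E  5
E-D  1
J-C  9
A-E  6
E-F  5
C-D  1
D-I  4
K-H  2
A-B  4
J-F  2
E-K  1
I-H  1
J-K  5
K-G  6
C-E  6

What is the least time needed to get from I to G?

Candidate routes:
I - H - K - G: 1+2+6 = 9
I - H - D - E - K - G: 1+2+1+1+6 = 11
The minimum is 9 min via I - H - K - G.

9 min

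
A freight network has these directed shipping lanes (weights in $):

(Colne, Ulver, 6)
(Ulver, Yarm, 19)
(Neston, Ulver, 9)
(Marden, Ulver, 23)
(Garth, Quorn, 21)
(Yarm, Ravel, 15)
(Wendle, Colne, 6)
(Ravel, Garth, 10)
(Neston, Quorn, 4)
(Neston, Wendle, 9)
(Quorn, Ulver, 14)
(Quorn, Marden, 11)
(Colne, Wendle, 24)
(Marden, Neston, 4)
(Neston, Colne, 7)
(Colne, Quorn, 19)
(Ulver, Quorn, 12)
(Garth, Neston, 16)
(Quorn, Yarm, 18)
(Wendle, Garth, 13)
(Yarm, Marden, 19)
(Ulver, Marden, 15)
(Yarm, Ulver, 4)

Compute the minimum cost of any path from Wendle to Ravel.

Running Dijkstra from Wendle:
Wendle: 0
Colne: 6  (via Wendle)
Ulver: 12  (via Colne)
Garth: 13  (via Wendle)
Quorn: 24  (via Ulver)
Marden: 27  (via Ulver)
Neston: 29  (via Garth)
Yarm: 31  (via Ulver)
Ravel: 46  (via Yarm)
Shortest route: Wendle → Colne → Ulver → Yarm → Ravel = $46.

$46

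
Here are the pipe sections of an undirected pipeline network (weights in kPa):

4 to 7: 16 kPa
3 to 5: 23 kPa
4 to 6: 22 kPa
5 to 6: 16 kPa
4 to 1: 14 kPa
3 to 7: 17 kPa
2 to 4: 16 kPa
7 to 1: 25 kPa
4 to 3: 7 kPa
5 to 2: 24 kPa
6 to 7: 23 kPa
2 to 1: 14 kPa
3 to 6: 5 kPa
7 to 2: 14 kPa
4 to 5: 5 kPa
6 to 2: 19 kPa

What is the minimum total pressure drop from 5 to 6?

16 kPa

Candidate routes:
5 → 4 → 3 → 6: 5+7+5 = 17
5 → 6: 16 = 16
Cheapest is 5 → 6 at 16 kPa.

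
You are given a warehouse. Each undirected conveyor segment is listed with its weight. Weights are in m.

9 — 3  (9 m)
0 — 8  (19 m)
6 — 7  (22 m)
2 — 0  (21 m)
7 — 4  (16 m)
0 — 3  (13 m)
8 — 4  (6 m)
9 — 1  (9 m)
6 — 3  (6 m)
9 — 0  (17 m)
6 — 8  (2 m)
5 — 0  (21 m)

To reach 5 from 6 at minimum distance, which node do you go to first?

3

Enumerating some paths:
6 - 3 - 0 - 5: 6+13+21 = 40
6 - 8 - 0 - 5: 2+19+21 = 42
Cheapest is 6 - 3 - 0 - 5 at 40 m.
So from 6 the first move is to 3.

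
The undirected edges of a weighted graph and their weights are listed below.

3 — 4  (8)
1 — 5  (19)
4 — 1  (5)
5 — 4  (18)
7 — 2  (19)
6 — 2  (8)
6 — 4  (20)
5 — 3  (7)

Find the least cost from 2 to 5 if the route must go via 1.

52

Best 2 to 1: 2 → 6 → 4 → 1 costing 33
Best 1 to 5: 1 → 5 costing 19
Total via 1: 33 + 19 = 52.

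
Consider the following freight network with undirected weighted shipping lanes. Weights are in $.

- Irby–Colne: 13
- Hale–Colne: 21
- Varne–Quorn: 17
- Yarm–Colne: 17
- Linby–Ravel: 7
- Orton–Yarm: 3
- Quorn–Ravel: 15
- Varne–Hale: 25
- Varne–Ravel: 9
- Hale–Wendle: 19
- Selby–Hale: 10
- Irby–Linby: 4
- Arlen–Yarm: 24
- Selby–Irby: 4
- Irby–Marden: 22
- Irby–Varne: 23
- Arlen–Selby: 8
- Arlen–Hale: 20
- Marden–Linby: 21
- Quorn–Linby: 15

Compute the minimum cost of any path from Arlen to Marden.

Settle nodes by increasing distance from Arlen:
Arlen: 0
Selby: 8  (via Arlen)
Irby: 12  (via Selby)
Linby: 16  (via Irby)
Hale: 18  (via Selby)
Ravel: 23  (via Linby)
Yarm: 24  (via Arlen)
Colne: 25  (via Irby)
Orton: 27  (via Yarm)
Quorn: 31  (via Linby)
Varne: 32  (via Ravel)
Marden: 34  (via Irby)
Shortest route: Arlen–Selby–Irby–Marden = $34.

$34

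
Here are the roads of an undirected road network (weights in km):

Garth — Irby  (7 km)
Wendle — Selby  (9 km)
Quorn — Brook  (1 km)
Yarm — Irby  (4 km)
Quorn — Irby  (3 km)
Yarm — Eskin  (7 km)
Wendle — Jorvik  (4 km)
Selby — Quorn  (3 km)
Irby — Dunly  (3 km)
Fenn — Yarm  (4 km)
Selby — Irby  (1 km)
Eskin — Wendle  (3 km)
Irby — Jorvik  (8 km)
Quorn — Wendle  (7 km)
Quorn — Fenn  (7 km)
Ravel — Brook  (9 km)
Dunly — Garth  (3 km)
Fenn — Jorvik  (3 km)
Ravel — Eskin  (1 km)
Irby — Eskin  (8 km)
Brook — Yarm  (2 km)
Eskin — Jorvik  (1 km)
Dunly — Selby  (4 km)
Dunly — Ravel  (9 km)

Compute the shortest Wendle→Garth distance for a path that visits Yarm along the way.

20 km

Shortest Wendle→Yarm: Wendle–Eskin–Yarm = 10
Shortest Yarm→Garth: Yarm–Irby–Dunly–Garth = 10
Total via Yarm: 10 + 10 = 20 km.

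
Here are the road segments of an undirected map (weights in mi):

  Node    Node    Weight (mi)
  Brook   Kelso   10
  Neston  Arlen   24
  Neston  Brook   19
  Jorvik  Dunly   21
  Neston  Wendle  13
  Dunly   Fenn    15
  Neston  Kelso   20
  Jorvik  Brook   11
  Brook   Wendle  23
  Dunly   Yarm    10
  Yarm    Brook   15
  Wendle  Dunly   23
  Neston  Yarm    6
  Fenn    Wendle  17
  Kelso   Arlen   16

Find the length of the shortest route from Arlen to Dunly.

40 mi

Candidate routes:
Arlen → Kelso → Brook → Yarm → Dunly: 16+10+15+10 = 51
Arlen → Neston → Yarm → Dunly: 24+6+10 = 40
Cheapest is Arlen → Neston → Yarm → Dunly at 40 mi.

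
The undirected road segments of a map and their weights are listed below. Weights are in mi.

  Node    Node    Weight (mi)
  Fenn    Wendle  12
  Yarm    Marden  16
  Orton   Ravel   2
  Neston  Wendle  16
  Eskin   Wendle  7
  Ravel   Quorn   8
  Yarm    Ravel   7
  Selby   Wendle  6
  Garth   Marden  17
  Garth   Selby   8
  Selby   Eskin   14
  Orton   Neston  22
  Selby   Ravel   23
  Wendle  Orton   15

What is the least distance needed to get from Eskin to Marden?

Compare a few routes:
Eskin → Wendle → Orton → Ravel → Yarm → Marden: 7+15+2+7+16 = 47
Eskin → Wendle → Selby → Garth → Marden: 7+6+8+17 = 38
Eskin → Selby → Garth → Marden: 14+8+17 = 39
The minimum is 38 mi via Eskin → Wendle → Selby → Garth → Marden.

38 mi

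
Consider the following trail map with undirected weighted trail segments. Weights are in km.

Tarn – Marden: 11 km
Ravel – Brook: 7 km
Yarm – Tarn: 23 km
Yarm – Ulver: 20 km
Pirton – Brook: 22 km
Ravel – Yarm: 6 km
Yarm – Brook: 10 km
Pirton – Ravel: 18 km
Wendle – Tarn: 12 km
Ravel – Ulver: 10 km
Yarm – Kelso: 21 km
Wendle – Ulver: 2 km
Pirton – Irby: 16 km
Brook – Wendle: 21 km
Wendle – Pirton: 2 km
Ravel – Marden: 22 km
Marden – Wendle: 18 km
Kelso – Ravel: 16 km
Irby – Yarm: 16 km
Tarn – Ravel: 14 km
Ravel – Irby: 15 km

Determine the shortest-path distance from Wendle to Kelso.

Enumerating some paths:
Wendle → Ulver → Ravel → Kelso: 2+10+16 = 28
Wendle → Pirton → Ravel → Kelso: 2+18+16 = 36
Wendle → Ulver → Ravel → Yarm → Kelso: 2+10+6+21 = 39
The minimum is 28 km via Wendle → Ulver → Ravel → Kelso.

28 km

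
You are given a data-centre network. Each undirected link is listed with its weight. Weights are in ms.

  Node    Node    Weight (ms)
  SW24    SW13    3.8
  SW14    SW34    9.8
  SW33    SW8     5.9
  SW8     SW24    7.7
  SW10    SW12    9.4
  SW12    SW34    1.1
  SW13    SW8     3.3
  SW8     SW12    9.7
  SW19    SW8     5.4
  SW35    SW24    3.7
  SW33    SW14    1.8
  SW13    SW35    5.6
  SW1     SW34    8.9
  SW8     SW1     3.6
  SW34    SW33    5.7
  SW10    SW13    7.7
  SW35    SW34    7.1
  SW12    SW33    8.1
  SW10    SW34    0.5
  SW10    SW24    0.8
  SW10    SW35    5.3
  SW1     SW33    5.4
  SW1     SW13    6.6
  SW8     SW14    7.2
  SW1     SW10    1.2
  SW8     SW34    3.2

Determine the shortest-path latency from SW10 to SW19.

9.1 ms

Enumerating some paths:
SW10–SW34–SW8–SW19: 0.5+3.2+5.4 = 9.1
SW10–SW1–SW8–SW19: 1.2+3.6+5.4 = 10.2
The minimum is 9.1 ms via SW10–SW34–SW8–SW19.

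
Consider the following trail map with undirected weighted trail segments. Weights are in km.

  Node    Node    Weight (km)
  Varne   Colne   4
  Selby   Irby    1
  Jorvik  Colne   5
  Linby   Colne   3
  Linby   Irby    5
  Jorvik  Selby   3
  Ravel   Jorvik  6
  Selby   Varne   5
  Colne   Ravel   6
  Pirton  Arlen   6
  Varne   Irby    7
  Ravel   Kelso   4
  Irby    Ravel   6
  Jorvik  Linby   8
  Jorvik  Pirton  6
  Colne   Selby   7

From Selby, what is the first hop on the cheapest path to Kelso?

Enumerating some paths:
Selby–Irby–Ravel–Kelso: 1+6+4 = 11
Selby–Colne–Ravel–Kelso: 7+6+4 = 17
Selby–Jorvik–Colne–Ravel–Kelso: 3+5+6+4 = 18
Selby–Jorvik–Ravel–Kelso: 3+6+4 = 13
Cheapest is Selby–Irby–Ravel–Kelso at 11 km.
So from Selby the first move is to Irby.

Irby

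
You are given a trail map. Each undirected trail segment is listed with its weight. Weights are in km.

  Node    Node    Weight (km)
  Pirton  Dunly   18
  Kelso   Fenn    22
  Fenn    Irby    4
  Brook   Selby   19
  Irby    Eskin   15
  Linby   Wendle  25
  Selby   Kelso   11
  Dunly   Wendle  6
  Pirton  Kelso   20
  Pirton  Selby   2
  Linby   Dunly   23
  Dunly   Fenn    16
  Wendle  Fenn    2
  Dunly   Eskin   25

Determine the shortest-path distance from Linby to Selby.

43 km

Candidate routes:
Linby–Wendle–Fenn–Kelso–Selby: 25+2+22+11 = 60
Linby–Wendle–Dunly–Pirton–Selby: 25+6+18+2 = 51
Linby–Wendle–Fenn–Dunly–Pirton–Selby: 25+2+16+18+2 = 63
Linby–Dunly–Pirton–Selby: 23+18+2 = 43
The minimum is 43 km via Linby–Dunly–Pirton–Selby.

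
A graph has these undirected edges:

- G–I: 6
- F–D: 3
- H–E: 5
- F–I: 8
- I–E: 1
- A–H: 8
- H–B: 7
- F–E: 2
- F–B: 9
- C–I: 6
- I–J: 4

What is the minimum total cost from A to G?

20

Enumerating some paths:
A–H–B–F–E–I–G: 8+7+9+2+1+6 = 33
A–H–B–F–I–G: 8+7+9+8+6 = 38
A–H–E–F–I–G: 8+5+2+8+6 = 29
A–H–E–I–G: 8+5+1+6 = 20
The minimum is 20 via A–H–E–I–G.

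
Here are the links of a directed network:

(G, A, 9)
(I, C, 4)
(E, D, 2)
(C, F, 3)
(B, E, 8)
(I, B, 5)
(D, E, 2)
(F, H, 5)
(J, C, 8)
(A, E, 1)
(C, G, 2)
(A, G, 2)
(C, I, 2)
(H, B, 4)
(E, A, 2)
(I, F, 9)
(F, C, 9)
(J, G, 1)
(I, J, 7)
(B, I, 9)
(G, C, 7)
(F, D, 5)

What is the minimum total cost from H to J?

Settle nodes by increasing distance from H:
H: 0
B: 4  (via H)
E: 12  (via B)
I: 13  (via B)
A: 14  (via E)
D: 14  (via E)
G: 16  (via A)
C: 17  (via I)
F: 20  (via C)
J: 20  (via I)
Shortest route: H–B–I–J = 20.

20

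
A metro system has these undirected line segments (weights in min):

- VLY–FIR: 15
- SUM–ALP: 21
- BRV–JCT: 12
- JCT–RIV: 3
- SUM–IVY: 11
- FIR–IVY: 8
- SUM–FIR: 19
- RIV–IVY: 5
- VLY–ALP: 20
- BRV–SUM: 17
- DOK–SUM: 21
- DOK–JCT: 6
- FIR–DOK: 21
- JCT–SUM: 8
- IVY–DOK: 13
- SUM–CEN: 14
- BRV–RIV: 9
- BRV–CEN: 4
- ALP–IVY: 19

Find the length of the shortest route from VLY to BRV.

Settle nodes by increasing distance from VLY:
VLY: 0
FIR: 15  (via VLY)
ALP: 20  (via VLY)
IVY: 23  (via FIR)
RIV: 28  (via IVY)
JCT: 31  (via RIV)
SUM: 34  (via FIR)
DOK: 36  (via FIR)
BRV: 37  (via RIV)
Shortest route: VLY–FIR–IVY–RIV–BRV = 37 min.

37 min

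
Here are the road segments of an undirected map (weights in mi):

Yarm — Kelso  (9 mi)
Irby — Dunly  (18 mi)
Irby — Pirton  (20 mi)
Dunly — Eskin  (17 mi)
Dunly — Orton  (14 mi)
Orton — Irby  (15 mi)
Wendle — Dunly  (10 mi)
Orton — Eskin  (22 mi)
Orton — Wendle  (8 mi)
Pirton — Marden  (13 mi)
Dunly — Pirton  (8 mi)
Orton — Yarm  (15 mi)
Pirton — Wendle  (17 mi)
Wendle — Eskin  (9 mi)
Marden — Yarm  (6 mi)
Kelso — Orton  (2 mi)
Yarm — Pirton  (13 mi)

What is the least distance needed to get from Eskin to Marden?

Candidate routes:
Eskin–Wendle–Orton–Yarm–Marden: 9+8+15+6 = 38
Eskin–Wendle–Orton–Kelso–Yarm–Marden: 9+8+2+9+6 = 34
Eskin–Dunly–Pirton–Marden: 17+8+13 = 38
Cheapest is Eskin–Wendle–Orton–Kelso–Yarm–Marden at 34 mi.

34 mi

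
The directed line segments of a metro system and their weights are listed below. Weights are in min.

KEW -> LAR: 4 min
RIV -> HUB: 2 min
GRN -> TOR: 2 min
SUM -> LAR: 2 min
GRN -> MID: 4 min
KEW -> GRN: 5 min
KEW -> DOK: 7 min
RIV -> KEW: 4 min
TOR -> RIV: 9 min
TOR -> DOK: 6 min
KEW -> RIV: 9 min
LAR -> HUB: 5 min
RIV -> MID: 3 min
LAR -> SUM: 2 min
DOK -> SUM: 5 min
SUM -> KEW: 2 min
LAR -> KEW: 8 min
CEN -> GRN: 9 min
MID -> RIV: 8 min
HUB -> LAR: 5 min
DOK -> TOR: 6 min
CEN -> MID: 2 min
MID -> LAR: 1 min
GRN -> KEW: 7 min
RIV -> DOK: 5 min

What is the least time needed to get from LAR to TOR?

11 min

Shortest distances from LAR:
LAR: 0
SUM: 2  (via LAR)
KEW: 4  (via SUM)
HUB: 5  (via LAR)
GRN: 9  (via KEW)
DOK: 11  (via KEW)
TOR: 11  (via GRN)
Shortest route: LAR → SUM → KEW → GRN → TOR = 11 min.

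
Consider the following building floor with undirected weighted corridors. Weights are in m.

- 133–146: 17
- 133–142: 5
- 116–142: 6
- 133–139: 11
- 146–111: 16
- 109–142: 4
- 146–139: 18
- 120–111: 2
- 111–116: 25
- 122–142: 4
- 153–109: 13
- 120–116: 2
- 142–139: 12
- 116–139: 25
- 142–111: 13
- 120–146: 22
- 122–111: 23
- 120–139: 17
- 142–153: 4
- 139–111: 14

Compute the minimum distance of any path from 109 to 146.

26 m

Settle nodes by increasing distance from 109:
109: 0
142: 4  (via 109)
122: 8  (via 142)
153: 8  (via 142)
133: 9  (via 142)
116: 10  (via 142)
120: 12  (via 116)
111: 14  (via 120)
139: 16  (via 142)
146: 26  (via 133)
Shortest route: 109 → 142 → 133 → 146 = 26 m.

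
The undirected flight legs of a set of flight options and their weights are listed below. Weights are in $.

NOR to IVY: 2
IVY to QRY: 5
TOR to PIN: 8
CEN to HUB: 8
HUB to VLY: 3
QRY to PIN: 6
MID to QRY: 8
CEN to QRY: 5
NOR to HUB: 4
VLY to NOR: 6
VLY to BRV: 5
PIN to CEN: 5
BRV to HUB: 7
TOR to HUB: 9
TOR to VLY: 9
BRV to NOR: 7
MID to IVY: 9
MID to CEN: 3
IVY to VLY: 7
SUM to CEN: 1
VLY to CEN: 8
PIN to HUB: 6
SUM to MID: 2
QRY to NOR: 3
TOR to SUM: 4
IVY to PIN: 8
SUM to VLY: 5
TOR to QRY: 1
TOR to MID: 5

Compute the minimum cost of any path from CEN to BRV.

Running Dijkstra from CEN:
CEN: 0
SUM: 1  (via CEN)
MID: 3  (via CEN)
QRY: 5  (via CEN)
TOR: 5  (via SUM)
PIN: 5  (via CEN)
VLY: 6  (via SUM)
HUB: 8  (via CEN)
NOR: 8  (via QRY)
IVY: 10  (via QRY)
BRV: 11  (via VLY)
Shortest route: CEN → SUM → VLY → BRV = $11.

$11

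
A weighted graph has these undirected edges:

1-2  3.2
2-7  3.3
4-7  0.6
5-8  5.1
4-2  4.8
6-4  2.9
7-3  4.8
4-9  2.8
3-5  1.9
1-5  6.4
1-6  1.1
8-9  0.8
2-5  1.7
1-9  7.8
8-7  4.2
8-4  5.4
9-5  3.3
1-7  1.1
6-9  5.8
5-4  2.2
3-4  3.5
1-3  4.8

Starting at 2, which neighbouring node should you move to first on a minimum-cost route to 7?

7

Compare a few routes:
2 → 1 → 7: 3.2+1.1 = 4.3
2 → 7: 3.3 = 3.3
2 → 4 → 7: 4.8+0.6 = 5.4
2 → 5 → 4 → 7: 1.7+2.2+0.6 = 4.5
The minimum is 3.3 via 2 → 7.
So from 2 the first move is to 7.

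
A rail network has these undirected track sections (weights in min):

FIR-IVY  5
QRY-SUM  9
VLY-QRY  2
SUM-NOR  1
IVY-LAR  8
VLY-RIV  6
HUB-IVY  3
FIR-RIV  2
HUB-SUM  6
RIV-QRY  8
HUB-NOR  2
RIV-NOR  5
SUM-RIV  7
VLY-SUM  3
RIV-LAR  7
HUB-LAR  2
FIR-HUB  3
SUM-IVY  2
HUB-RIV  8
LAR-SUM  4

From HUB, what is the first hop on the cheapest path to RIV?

Candidate routes:
HUB → RIV: 8 = 8
HUB → LAR → RIV: 2+7 = 9
HUB → NOR → RIV: 2+5 = 7
HUB → FIR → RIV: 3+2 = 5
Cheapest is HUB → FIR → RIV at 5 min.
So from HUB the first move is to FIR.

FIR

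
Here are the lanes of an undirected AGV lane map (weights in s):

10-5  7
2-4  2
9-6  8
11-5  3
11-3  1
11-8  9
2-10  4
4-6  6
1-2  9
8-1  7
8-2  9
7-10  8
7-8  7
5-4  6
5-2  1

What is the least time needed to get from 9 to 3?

21 s

Compare a few routes:
9 - 6 - 4 - 5 - 11 - 3: 8+6+6+3+1 = 24
9 - 6 - 4 - 2 - 5 - 11 - 3: 8+6+2+1+3+1 = 21
Cheapest is 9 - 6 - 4 - 2 - 5 - 11 - 3 at 21 s.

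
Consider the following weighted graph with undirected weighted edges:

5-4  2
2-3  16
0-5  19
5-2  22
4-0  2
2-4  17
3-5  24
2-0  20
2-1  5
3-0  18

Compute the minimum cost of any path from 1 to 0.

Compare a few routes:
1 - 2 - 5 - 4 - 0: 5+22+2+2 = 31
1 - 2 - 0: 5+20 = 25
1 - 2 - 4 - 0: 5+17+2 = 24
1 - 2 - 3 - 0: 5+16+18 = 39
The minimum is 24 via 1 - 2 - 4 - 0.

24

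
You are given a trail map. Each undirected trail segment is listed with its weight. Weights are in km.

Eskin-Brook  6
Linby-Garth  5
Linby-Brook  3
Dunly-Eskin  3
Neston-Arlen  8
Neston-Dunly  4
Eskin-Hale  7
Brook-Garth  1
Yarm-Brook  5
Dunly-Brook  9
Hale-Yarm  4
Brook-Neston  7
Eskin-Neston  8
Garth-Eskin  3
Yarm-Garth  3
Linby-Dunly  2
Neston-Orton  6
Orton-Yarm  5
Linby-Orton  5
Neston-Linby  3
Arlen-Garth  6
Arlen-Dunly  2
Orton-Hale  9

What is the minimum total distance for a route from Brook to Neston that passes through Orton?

Shortest Brook→Orton: Brook → Linby → Orton = 8
Best Orton to Neston: Orton → Neston costing 6
Total via Orton: 8 + 6 = 14 km.

14 km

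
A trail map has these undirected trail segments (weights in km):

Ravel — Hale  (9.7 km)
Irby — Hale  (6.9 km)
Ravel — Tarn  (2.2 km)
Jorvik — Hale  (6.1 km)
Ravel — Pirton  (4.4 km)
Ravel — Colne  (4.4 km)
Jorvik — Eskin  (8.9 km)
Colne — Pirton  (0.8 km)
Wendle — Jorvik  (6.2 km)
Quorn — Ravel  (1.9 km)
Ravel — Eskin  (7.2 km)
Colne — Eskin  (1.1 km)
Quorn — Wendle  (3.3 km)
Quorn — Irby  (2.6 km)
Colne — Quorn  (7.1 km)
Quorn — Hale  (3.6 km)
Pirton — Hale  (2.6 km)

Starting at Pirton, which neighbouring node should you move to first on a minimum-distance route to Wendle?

Hale

Candidate routes:
Pirton–Colne–Quorn–Wendle: 0.8+7.1+3.3 = 11.2
Pirton–Ravel–Quorn–Wendle: 4.4+1.9+3.3 = 9.6
Pirton–Colne–Ravel–Quorn–Wendle: 0.8+4.4+1.9+3.3 = 10.4
Pirton–Hale–Quorn–Wendle: 2.6+3.6+3.3 = 9.5
Cheapest is Pirton–Hale–Quorn–Wendle at 9.5 km.
So from Pirton the first move is to Hale.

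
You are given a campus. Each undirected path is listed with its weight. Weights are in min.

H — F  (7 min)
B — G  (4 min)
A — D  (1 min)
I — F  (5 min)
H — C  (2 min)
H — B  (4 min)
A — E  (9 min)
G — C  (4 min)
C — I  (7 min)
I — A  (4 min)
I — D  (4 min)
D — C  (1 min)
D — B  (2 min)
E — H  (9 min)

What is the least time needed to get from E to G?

Candidate routes:
E → A → D → B → G: 9+1+2+4 = 16
E → H → C → G: 9+2+4 = 15
E → H → B → G: 9+4+4 = 17
Cheapest is E → H → C → G at 15 min.

15 min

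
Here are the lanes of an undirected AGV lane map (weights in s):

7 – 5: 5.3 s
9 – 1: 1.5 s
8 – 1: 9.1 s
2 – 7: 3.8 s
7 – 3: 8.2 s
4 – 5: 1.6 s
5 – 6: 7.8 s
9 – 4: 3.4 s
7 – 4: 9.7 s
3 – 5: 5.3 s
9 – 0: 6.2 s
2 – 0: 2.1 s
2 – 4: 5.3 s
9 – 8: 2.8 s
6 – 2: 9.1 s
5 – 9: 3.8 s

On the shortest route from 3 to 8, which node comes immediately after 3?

5

Enumerating some paths:
3 → 5 → 9 → 8: 5.3+3.8+2.8 = 11.9
3 → 5 → 9 → 1 → 8: 5.3+3.8+1.5+9.1 = 19.7
3 → 7 → 5 → 9 → 8: 8.2+5.3+3.8+2.8 = 20.1
3 → 5 → 4 → 9 → 8: 5.3+1.6+3.4+2.8 = 13.1
The minimum is 11.9 s via 3 → 5 → 9 → 8.
So from 3 the first move is to 5.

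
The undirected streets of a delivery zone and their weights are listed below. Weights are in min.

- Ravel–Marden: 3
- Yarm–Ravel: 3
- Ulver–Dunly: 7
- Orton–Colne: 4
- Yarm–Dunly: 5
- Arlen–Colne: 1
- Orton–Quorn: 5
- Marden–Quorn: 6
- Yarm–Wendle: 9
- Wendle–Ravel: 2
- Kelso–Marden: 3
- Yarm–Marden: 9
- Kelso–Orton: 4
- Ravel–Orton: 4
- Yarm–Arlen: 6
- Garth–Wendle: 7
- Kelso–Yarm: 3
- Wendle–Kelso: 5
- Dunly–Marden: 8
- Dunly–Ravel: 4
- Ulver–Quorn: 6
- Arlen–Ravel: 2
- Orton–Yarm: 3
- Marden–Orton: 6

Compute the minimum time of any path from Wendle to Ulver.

13 min

Shortest distances from Wendle:
Wendle: 0
Ravel: 2  (via Wendle)
Arlen: 4  (via Ravel)
Colne: 5  (via Arlen)
Kelso: 5  (via Wendle)
Marden: 5  (via Ravel)
Yarm: 5  (via Ravel)
Dunly: 6  (via Ravel)
Orton: 6  (via Ravel)
Garth: 7  (via Wendle)
Quorn: 11  (via Marden)
Ulver: 13  (via Dunly)
Shortest route: Wendle → Ravel → Dunly → Ulver = 13 min.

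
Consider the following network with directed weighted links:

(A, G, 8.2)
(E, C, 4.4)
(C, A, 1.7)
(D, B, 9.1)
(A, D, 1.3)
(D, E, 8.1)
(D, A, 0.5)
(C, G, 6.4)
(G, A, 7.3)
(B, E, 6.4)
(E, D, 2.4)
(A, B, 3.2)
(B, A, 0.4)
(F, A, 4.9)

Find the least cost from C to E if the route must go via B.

Shortest C→B: C–A–B = 4.9
Shortest B→E: B–E = 6.4
Total via B: 4.9 + 6.4 = 11.3.

11.3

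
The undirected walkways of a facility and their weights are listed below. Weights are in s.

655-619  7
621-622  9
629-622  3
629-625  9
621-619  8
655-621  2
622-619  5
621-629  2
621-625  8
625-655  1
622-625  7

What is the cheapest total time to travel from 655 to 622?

Compare a few routes:
655–625–622: 1+7 = 8
655–621–629–622: 2+2+3 = 7
655–619–622: 7+5 = 12
655–621–622: 2+9 = 11
Cheapest is 655–621–629–622 at 7 s.

7 s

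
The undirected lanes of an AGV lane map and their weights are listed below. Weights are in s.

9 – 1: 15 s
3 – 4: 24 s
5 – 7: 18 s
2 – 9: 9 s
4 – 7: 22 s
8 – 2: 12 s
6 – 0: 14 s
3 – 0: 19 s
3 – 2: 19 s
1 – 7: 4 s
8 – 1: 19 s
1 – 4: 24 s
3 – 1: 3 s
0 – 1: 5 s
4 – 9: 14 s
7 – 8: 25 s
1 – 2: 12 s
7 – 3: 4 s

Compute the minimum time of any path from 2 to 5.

Enumerating some paths:
2–1–7–5: 12+4+18 = 34
2–1–3–7–5: 12+3+4+18 = 37
2–3–7–5: 19+4+18 = 41
The minimum is 34 s via 2–1–7–5.

34 s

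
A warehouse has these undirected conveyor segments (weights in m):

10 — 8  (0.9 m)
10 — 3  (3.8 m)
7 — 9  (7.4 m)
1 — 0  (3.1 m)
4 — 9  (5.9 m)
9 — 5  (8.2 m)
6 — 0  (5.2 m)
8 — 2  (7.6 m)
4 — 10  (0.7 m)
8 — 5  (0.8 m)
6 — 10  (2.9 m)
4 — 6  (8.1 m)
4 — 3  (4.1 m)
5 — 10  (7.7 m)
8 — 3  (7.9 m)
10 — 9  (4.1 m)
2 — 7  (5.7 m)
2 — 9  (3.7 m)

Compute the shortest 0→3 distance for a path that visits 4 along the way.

12.9 m

Best 0 to 4: 0 → 6 → 10 → 4 costing 8.8
Best 4 to 3: 4 → 3 costing 4.1
Total via 4: 8.8 + 4.1 = 12.9 m.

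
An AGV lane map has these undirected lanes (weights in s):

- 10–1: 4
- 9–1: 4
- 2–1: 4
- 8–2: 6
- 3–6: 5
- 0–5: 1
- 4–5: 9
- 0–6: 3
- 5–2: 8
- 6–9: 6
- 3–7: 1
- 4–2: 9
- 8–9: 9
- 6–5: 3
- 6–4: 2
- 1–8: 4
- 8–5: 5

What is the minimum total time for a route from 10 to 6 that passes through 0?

17 s

Shortest 10→0: 10 → 1 → 8 → 5 → 0 = 14
Best 0 to 6: 0 → 6 costing 3
Total via 0: 14 + 3 = 17 s.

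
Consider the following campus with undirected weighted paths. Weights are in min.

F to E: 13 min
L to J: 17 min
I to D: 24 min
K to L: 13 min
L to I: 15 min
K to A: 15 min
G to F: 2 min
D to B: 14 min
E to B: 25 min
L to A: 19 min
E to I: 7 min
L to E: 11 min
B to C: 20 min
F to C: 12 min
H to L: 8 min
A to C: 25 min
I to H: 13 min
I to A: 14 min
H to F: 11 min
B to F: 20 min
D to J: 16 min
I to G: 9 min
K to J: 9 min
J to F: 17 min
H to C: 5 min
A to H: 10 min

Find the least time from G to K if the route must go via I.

37 min

Best G to I: G–I costing 9
Best I to K: I–L–K costing 28
Total via I: 9 + 28 = 37 min.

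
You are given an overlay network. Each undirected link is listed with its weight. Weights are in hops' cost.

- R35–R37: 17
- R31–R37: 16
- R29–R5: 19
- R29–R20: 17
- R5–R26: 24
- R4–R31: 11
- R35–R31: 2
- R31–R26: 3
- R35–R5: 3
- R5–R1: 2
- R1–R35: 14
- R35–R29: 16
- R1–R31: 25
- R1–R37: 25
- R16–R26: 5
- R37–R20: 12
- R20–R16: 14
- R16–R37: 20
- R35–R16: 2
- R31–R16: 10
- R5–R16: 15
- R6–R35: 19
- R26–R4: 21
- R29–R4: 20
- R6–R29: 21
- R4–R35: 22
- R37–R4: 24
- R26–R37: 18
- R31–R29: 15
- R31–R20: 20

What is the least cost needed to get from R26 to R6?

24 hops' cost

Shortest distances from R26:
R26: 0
R31: 3  (via R26)
R35: 5  (via R31)
R16: 5  (via R26)
R5: 8  (via R35)
R1: 10  (via R5)
R4: 14  (via R31)
R37: 18  (via R26)
R29: 18  (via R31)
R20: 19  (via R16)
R6: 24  (via R35)
Shortest route: R26 → R31 → R35 → R6 = 24 hops' cost.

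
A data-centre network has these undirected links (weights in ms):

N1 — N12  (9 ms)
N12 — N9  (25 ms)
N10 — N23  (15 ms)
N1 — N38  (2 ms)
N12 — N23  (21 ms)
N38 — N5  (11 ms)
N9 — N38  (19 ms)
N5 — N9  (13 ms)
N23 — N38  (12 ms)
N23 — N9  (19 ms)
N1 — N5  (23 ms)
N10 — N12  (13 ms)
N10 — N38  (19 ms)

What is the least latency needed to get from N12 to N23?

Settle nodes by increasing distance from N12:
N12: 0
N1: 9  (via N12)
N38: 11  (via N1)
N10: 13  (via N12)
N23: 21  (via N12)
Shortest route: N12 → N23 = 21 ms.

21 ms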